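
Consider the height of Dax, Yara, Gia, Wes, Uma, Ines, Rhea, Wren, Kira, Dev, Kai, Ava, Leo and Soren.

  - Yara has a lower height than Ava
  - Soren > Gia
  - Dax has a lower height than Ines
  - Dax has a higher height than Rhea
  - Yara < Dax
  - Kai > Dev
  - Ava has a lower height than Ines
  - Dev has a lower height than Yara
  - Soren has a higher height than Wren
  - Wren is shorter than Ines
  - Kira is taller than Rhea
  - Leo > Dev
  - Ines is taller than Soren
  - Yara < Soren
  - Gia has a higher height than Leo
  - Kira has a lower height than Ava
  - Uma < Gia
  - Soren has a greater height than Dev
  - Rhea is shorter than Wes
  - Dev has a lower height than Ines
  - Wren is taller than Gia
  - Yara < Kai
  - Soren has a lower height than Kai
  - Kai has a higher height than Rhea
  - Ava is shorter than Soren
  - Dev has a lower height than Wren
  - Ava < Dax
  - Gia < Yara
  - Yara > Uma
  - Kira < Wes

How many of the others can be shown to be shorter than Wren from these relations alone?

The elements the relations force below Wren are Uma, Dev, Leo, Gia — no chain reaches any other.
That is 4.

4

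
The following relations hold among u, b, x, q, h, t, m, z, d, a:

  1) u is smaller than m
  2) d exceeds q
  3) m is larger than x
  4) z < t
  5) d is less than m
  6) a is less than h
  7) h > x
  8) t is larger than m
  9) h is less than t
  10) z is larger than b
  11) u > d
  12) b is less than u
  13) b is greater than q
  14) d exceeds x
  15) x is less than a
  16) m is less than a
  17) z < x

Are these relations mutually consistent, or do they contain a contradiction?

The single ordering q < b < z < x < d < u < m < a < h < t satisfies every listed relation, so no contradiction arises.

consistent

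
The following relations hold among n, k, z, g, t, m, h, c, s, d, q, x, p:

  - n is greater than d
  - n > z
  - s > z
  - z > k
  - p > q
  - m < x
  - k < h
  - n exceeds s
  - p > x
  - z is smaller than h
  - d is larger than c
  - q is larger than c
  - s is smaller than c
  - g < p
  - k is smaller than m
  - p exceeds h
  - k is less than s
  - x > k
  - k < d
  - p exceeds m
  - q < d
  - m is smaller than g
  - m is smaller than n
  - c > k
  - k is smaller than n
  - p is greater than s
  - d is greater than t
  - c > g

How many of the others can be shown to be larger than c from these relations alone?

Directly above c: q, d.
One step further: n, p (4 so far).
Nothing else is reachable above c; 4 in all.

4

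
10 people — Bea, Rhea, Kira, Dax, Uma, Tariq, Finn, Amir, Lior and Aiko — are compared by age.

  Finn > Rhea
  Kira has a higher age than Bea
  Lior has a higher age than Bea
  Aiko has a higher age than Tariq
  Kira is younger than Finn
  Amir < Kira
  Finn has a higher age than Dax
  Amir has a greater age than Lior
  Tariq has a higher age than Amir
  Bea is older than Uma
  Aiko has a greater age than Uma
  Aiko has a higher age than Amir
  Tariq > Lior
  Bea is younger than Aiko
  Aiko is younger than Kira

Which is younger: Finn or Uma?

Uma < Bea and Bea < Lior give Uma < Lior.
With Lior < Amir: Uma < Bea < Lior < Amir.
With Amir < Tariq: Uma < Bea < Lior < Amir < Tariq.
Then Tariq < Aiko extends the chain to Aiko.
With Aiko < Kira: Uma < Bea < Lior < Amir < Tariq < Aiko < Kira.
Then Kira < Finn extends the chain to Finn.
So Uma < Finn; Uma is the younger of the two.

Uma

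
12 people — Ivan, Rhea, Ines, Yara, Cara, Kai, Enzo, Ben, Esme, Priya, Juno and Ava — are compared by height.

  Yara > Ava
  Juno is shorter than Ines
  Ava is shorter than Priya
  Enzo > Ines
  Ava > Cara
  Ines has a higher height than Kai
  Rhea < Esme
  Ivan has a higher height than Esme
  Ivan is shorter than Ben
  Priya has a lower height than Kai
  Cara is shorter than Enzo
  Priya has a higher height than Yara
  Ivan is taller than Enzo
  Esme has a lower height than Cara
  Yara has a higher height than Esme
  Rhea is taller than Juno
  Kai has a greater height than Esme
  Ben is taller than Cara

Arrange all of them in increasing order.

Juno < Rhea < Esme < Cara < Ava < Yara < Priya < Kai < Ines < Enzo < Ivan < Ben

Nothing is placed below Juno, so it is least; from there Juno < Rhea; Rhea < Esme; Esme < Cara; Cara < Ava; Ava < Yara; Yara < Priya; Priya < Kai; Kai < Ines; Ines < Enzo; Enzo < Ivan; Ivan < Ben, each given directly.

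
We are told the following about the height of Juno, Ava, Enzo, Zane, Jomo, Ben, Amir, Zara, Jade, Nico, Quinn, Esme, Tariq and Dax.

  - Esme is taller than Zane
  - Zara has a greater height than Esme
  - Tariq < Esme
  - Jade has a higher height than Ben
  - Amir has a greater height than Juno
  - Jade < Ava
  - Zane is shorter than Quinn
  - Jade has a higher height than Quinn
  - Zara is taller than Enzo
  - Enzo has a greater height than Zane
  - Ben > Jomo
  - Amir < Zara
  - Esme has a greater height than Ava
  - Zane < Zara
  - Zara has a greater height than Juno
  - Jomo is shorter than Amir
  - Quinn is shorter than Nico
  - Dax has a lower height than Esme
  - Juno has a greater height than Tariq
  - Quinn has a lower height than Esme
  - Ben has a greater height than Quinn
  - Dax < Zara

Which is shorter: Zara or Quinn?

Quinn

Link the given pairs in sequence: Quinn < Ben; Ben < Jade; Jade < Ava; Ava < Esme; Esme < Zara.
Together: Quinn < Ben < Jade < Ava < Esme < Zara.
So Quinn < Zara; Quinn is the shorter of the two.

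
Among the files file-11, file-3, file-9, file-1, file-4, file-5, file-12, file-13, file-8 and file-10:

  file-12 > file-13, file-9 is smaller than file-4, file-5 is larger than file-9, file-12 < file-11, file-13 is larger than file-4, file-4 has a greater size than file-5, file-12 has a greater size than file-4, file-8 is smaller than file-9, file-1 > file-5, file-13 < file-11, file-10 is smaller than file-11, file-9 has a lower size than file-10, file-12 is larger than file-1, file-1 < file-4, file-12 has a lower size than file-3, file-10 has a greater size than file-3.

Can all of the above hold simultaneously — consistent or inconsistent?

consistent

Every relation is compatible with file-8 < file-9 < file-5 < file-1 < file-4 < file-13 < file-12 < file-3 < file-10 < file-11; the set is consistent.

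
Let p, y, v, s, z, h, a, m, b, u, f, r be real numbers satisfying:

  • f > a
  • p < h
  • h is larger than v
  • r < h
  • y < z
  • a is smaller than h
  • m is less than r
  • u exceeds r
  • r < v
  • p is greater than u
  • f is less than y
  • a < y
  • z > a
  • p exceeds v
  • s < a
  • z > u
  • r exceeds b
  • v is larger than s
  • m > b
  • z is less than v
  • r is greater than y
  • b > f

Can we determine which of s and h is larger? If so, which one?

s < a and a < f give s < f.
Then f < b extends the chain to b.
Then b < m extends the chain to m.
Then m < r extends the chain to r.
Then r < u extends the chain to u.
Then u < z extends the chain to z.
With z < v: s < a < f < b < m < r < u < z < v.
Then v < p extends the chain to p.
Then p < h extends the chain to h.
So h is larger.

h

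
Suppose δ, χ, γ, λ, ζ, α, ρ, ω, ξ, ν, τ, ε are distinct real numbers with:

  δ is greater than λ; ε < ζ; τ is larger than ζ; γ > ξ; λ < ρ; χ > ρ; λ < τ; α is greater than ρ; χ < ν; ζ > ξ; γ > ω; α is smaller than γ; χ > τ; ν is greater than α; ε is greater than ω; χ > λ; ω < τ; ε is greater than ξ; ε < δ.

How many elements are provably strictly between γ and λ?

The relations place λ below γ. An element lies strictly between them when it is forced above λ and also forced below γ.
Above λ: {τ, ρ, δ, α, χ, ν}. Below γ: {ξ, ω, ρ, α}.
Intersection: {ρ, α} — 2.

2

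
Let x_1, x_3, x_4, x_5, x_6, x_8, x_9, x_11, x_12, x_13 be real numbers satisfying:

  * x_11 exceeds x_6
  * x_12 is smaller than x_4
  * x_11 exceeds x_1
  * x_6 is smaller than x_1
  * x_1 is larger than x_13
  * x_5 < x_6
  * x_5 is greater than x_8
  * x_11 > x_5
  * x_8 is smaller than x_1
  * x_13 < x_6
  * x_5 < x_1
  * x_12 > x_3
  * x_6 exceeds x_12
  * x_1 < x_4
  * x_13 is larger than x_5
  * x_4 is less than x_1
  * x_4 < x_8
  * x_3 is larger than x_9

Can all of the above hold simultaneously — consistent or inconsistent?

inconsistent

We have x_1 < x_4 stated directly, yet also x_4 < x_8 < x_5 < x_13 < x_6 < x_1 by chaining the others — so x_4 < x_1. Contradiction.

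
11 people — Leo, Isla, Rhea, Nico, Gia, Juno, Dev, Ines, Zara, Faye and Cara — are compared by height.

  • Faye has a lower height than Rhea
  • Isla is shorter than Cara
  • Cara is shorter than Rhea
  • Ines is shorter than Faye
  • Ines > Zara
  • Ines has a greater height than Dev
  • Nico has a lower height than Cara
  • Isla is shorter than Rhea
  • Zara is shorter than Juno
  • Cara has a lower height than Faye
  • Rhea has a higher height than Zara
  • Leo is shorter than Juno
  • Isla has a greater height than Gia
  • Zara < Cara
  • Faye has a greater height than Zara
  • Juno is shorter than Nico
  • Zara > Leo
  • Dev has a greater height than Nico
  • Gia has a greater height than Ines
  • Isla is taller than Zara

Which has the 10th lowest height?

Chaining the given pairs: Leo < Zara < Juno < Nico < Dev < Ines < Gia < Isla < Cara < Faye < Rhea.
The 10th smallest is Faye.

Faye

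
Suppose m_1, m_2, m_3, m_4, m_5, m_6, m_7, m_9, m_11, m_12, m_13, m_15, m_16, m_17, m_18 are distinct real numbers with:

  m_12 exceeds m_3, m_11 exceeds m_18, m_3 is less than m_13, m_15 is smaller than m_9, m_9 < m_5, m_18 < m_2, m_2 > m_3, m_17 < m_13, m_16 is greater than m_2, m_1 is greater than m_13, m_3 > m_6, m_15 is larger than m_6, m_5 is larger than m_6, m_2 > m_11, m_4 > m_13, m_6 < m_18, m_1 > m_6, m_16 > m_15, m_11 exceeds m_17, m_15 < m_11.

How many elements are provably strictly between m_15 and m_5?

1

The relations place m_15 below m_5. An element lies strictly between them when it is forced above m_15 and also forced below m_5.
Above m_15: {m_9, m_11, m_2, m_16}. Below m_5: {m_6, m_9}.
Intersection: {m_9} — 1.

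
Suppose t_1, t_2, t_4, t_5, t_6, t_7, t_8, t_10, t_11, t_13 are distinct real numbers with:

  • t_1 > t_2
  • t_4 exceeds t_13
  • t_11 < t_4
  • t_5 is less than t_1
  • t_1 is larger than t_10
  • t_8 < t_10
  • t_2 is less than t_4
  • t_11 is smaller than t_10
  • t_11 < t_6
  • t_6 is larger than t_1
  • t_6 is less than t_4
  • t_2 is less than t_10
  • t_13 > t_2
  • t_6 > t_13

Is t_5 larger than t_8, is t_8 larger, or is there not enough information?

Following every chain through t_8: above t_8 we get t_10, t_1, t_6, t_4.
t_5 is not reached, and no chain runs the other way from t_5 to t_8.
So the given relations leave the order of t_8 and t_5 undetermined.

undetermined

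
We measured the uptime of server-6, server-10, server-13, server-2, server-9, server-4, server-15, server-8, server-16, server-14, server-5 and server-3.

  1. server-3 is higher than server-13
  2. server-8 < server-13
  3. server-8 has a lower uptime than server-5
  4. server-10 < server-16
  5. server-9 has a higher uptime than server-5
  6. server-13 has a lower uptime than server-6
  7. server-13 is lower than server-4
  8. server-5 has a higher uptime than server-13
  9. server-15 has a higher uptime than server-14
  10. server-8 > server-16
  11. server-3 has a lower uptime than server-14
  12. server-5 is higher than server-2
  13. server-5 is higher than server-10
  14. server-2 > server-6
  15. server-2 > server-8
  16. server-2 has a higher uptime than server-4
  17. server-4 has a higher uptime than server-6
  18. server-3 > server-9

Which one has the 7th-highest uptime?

The consecutive relations fix a unique order: server-10 < server-16 < server-8 < server-13 < server-6 < server-4 < server-2 < server-5 < server-9 < server-3 < server-14 < server-15.
The 7th largest is server-4.

server-4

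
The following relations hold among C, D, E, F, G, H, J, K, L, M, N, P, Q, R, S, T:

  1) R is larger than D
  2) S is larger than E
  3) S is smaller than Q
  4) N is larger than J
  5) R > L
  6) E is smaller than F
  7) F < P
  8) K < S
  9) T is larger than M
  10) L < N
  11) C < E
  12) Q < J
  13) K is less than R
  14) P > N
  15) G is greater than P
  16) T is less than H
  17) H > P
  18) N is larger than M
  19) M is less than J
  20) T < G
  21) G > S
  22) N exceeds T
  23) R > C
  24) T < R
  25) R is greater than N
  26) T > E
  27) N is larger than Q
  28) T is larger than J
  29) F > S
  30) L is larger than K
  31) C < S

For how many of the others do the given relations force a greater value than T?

5

The elements the relations force above T are N, P, R, H, G — no chain reaches any other.
That is 5.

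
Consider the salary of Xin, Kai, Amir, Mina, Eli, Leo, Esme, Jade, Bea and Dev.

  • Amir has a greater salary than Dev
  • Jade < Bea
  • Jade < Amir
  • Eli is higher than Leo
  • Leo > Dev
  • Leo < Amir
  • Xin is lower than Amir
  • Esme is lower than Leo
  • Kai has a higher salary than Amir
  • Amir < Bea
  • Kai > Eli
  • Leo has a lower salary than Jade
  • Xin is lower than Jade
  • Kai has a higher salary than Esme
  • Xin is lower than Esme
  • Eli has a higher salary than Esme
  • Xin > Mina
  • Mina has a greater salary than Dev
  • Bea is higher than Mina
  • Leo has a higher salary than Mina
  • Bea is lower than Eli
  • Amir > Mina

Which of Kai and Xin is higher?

Xin < Esme < Leo < Jade < Amir < Bea < Eli < Kai, by transitivity through Esme, Leo, Jade, Amir, Bea, Eli.
So Xin < Kai; Kai is the higher of the two.

Kai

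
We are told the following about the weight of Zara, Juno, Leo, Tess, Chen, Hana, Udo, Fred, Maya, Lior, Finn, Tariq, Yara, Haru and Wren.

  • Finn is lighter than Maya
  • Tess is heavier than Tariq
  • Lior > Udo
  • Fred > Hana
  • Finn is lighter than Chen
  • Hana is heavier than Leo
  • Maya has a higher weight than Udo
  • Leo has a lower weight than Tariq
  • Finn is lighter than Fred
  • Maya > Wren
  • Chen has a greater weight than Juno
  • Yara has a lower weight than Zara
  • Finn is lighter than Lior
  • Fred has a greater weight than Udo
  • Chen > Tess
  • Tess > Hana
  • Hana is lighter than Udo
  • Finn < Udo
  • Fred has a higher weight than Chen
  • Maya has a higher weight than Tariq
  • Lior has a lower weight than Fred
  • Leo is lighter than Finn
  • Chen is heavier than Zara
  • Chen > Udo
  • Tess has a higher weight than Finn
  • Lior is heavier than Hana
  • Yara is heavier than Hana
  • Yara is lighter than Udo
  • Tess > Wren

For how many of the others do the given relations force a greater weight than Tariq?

Directly above Tariq: Tess, Maya.
One step further: Chen (3 so far).
One step further: Fred (4 so far).
No other element is forced above Tariq by the given relations, so the count is 4.

4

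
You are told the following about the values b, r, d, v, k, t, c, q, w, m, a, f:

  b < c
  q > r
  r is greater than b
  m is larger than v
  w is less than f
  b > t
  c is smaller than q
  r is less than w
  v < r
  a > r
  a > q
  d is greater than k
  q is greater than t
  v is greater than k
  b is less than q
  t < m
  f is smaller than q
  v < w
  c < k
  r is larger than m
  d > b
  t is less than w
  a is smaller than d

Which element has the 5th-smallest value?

The consecutive relations fix a unique order: t < b < c < k < v < m < r < w < f < q < a < d.
The 5th smallest is v.

v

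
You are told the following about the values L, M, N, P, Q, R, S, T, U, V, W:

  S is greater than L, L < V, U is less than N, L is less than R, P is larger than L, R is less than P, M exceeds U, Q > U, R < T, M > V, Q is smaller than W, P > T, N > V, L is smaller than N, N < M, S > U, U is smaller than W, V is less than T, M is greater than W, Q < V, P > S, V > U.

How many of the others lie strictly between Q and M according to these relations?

3

Chaining upward from Q reaches: V, W, N, T, P.
Chaining downward from M reaches: U, L, V, W, N.
Strictly between Q and M are those in both lists: V, W, N — 3 elements.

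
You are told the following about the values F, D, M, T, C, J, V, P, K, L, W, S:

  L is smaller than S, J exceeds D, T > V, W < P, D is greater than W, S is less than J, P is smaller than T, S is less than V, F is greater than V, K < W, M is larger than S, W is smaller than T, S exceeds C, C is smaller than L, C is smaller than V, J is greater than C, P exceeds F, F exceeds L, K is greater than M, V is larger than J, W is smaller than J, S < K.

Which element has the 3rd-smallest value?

The consecutive relations fix a unique order: C < L < S < M < K < W < D < J < V < F < P < T.
Counting 3 from the smallest end gives S.

S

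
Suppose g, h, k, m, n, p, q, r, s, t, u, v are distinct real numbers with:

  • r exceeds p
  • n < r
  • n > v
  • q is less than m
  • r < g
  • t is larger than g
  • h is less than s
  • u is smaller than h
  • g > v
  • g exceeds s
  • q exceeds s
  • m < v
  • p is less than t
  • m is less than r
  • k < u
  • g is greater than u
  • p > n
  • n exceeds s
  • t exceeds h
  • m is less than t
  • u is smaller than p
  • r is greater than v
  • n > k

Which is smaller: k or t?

k < u and u < h give k < h.
With h < s: k < u < h < s.
Then s < q extends the chain to q.
Then q < m extends the chain to m.
Then m < v extends the chain to v.
With v < n: k < u < h < s < q < m < v < n.
With n < p: k < u < h < s < q < m < v < n < p.
Then p < r extends the chain to r.
With r < g: k < u < h < s < q < m < v < n < p < r < g.
With g < t: k < u < h < s < q < m < v < n < p < r < g < t.
So k < t; k is the smaller of the two.

k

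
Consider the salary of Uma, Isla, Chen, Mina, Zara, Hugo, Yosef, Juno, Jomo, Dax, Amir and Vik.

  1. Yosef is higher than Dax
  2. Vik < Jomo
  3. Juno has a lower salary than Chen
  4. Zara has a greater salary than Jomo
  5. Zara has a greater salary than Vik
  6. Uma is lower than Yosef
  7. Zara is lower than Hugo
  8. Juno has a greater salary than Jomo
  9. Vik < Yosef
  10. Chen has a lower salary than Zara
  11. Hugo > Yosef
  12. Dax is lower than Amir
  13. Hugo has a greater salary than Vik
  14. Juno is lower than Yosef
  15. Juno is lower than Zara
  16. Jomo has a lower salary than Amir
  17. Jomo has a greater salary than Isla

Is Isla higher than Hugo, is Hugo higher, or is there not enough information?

Hugo

Isla < Jomo < Juno < Zara < Hugo, by transitivity through Jomo, Juno, Zara.
So Hugo is higher.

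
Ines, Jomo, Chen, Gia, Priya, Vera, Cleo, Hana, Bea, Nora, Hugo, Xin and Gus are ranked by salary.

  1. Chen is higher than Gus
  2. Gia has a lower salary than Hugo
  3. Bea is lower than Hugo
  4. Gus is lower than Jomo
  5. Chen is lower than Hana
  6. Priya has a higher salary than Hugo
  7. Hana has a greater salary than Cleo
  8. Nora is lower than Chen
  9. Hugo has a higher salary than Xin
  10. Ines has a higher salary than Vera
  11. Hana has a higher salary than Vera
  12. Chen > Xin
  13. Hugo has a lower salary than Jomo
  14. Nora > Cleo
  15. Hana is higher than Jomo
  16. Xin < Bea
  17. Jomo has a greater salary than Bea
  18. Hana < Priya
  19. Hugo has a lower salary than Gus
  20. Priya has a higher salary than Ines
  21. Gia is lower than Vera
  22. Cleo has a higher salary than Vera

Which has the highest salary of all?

Xin is not greatest since Xin < Bea; Gia is not greatest since Gia < Vera; Bea is not greatest since Bea < Hugo; Vera is not greatest since Vera < Ines; Hugo is not greatest since Hugo < Gus; Cleo is not greatest since Cleo < Hana; Gus is not greatest since Gus < Jomo; Jomo is not greatest since Jomo < Hana; Nora is not greatest since Nora < Chen; Ines is not greatest since Ines < Priya; Chen is not greatest since Chen < Hana; Hana is not greatest since Hana < Priya.
Only Priya has nothing above it, so Priya is the highest salary.

Priya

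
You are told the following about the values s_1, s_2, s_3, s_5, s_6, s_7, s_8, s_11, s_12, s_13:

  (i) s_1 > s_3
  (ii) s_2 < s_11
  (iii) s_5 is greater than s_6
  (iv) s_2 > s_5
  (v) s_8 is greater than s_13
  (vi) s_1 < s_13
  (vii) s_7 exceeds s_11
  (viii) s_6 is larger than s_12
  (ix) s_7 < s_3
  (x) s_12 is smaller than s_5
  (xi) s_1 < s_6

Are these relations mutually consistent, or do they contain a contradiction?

inconsistent

We have s_1 < s_6 stated directly, yet also s_6 < s_5 < s_2 < s_11 < s_7 < s_3 < s_1 by chaining the others — so s_6 < s_1. Contradiction.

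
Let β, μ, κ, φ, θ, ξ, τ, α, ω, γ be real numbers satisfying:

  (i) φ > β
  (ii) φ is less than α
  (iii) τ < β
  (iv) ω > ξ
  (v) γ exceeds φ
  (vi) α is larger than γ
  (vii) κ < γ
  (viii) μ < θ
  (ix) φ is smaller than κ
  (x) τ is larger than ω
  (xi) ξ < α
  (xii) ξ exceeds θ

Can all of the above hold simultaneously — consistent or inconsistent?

consistent

Every relation is compatible with μ < θ < ξ < ω < τ < β < φ < κ < γ < α; the set is consistent.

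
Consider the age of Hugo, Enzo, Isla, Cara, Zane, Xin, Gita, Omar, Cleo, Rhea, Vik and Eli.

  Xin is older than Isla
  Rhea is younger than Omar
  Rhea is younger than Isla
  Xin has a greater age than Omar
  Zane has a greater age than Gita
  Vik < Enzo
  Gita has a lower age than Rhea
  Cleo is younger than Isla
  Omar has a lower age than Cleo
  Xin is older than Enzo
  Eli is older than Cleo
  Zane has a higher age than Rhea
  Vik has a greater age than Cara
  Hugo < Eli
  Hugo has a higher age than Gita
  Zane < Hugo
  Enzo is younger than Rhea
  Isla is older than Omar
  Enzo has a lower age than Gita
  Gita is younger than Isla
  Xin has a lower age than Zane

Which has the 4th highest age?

The consecutive relations fix a unique order: Cara < Vik < Enzo < Gita < Rhea < Omar < Cleo < Isla < Xin < Zane < Hugo < Eli.
The 4th largest is Xin.

Xin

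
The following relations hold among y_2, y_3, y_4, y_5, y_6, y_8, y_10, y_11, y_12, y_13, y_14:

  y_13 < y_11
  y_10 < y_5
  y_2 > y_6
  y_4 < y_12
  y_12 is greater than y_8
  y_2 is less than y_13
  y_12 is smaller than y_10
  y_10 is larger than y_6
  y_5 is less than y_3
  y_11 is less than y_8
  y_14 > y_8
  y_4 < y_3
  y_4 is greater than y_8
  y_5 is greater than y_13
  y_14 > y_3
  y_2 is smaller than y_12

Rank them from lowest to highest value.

The consecutive links are each given: y_6 < y_2; y_2 < y_13; y_13 < y_11; y_11 < y_8; y_8 < y_4; y_4 < y_12; y_12 < y_10; y_10 < y_5; y_5 < y_3; y_3 < y_14.

y_6 < y_2 < y_13 < y_11 < y_8 < y_4 < y_12 < y_10 < y_5 < y_3 < y_14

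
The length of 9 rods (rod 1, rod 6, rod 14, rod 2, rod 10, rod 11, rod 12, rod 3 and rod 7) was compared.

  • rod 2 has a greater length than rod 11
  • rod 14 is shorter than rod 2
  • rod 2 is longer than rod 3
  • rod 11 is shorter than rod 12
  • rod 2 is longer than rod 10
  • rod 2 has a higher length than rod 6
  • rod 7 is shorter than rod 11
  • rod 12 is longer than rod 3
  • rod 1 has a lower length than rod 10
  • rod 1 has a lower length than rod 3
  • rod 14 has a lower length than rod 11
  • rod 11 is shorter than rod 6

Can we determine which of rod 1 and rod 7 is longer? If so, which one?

Following every chain through rod 7: above rod 7 we get rod 11, rod 6, rod 2, rod 12.
rod 1 is not reached, and no chain runs the other way from rod 1 to rod 7.
So the given relations leave the order of rod 7 and rod 1 undetermined.

undetermined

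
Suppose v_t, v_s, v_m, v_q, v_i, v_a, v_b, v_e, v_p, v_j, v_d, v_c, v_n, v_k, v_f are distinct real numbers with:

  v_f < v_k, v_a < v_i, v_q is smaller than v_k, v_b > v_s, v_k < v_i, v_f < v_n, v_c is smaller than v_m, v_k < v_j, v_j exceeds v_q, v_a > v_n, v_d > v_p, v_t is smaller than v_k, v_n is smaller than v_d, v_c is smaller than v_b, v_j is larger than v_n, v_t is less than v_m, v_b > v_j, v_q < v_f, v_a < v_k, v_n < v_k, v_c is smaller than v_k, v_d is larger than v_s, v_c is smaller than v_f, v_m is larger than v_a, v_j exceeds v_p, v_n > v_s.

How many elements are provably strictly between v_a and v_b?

The relations place v_a below v_b. An element lies strictly between them when it is forced above v_a and also forced below v_b.
Above v_a: {v_k, v_j, v_m, v_i}. Below v_b: {v_t, v_s, v_p, v_q, v_c, v_f, v_n, v_k, v_j}.
Intersection: {v_k, v_j} — 2.

2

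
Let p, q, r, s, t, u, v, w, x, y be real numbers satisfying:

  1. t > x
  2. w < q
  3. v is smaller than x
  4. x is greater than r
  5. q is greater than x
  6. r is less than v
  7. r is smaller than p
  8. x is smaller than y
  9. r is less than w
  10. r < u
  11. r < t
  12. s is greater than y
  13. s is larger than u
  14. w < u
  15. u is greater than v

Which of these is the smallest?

w is not least since r < w; v is not least since r < v; x is not least since r < x; q is not least since x < q; y is not least since x < y; p is not least since r < p; t is not least since r < t; u is not least since w < u; s is not least since u < s.
Only r has nothing below it, so r is the smallest.

r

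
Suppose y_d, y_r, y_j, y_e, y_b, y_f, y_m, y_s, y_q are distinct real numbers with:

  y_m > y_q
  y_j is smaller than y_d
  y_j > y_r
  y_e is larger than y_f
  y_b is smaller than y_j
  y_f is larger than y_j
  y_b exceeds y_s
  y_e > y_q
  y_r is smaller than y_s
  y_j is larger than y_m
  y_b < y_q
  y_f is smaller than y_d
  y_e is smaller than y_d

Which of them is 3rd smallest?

y_b

The consecutive relations fix a unique order: y_r < y_s < y_b < y_q < y_m < y_j < y_f < y_e < y_d.
Counting 3 from the smallest end gives y_b.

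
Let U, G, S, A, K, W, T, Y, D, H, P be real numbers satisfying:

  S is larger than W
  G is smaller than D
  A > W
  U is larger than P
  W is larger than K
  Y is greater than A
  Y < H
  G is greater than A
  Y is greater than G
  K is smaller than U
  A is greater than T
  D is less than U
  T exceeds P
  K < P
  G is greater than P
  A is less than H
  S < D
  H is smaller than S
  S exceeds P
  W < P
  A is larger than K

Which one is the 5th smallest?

A

The consecutive relations fix a unique order: K < W < P < T < A < G < Y < H < S < D < U.
The 5th smallest is A.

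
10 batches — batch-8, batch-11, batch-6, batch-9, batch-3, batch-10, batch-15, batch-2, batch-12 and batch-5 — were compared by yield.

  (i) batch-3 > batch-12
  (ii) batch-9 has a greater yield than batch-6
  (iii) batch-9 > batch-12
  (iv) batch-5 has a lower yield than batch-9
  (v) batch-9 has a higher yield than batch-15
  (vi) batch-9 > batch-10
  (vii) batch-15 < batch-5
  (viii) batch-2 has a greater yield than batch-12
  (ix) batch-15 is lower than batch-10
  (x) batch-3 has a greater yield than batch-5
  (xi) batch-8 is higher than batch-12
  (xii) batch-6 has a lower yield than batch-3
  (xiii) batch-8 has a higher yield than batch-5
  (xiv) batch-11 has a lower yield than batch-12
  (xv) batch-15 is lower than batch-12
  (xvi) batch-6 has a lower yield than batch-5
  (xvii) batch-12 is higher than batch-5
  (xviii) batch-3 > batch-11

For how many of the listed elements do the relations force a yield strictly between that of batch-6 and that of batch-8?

Chaining upward from batch-6 reaches: batch-5, batch-12, batch-9, batch-2, batch-3.
Chaining downward from batch-8 reaches: batch-15, batch-11, batch-5, batch-12.
Strictly between batch-6 and batch-8 are those in both lists: batch-5, batch-12 — 2 elements.

2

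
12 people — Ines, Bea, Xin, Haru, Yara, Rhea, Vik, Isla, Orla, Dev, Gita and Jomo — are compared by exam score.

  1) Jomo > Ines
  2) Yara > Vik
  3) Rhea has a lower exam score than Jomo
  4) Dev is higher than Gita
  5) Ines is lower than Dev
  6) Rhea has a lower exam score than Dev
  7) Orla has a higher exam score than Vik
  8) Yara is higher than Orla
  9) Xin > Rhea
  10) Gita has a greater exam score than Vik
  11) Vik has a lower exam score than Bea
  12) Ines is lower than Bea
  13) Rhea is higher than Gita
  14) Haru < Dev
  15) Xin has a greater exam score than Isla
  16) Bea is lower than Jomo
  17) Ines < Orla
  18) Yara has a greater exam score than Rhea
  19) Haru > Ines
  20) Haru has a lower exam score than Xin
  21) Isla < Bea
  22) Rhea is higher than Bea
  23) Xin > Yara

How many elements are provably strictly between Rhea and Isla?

1

The relations place Isla below Rhea. An element lies strictly between them when it is forced above Isla and also forced below Rhea.
Above Isla: {Bea, Jomo, Yara, Dev, Xin}. Below Rhea: {Vik, Ines, Bea, Gita}.
Intersection: {Bea} — 1.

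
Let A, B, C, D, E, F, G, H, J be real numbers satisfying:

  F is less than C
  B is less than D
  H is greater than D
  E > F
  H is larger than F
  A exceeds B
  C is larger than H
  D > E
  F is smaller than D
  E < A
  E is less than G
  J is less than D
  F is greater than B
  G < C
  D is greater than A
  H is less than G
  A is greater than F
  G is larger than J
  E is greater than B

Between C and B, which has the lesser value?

The relevant relations are B < F; F < E; E < A; A < D; D < H; H < G; G < C.
Together: B < F < E < A < D < H < G < C.
So B < C; B is the smaller of the two.

B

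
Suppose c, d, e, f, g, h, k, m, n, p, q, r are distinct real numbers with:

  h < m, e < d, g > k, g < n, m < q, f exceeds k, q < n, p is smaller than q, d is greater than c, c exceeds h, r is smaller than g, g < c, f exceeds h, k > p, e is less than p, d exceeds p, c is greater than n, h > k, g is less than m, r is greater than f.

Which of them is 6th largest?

g

Chaining the given pairs: e < p < k < h < f < r < g < m < q < n < c < d.
The 6th largest is g.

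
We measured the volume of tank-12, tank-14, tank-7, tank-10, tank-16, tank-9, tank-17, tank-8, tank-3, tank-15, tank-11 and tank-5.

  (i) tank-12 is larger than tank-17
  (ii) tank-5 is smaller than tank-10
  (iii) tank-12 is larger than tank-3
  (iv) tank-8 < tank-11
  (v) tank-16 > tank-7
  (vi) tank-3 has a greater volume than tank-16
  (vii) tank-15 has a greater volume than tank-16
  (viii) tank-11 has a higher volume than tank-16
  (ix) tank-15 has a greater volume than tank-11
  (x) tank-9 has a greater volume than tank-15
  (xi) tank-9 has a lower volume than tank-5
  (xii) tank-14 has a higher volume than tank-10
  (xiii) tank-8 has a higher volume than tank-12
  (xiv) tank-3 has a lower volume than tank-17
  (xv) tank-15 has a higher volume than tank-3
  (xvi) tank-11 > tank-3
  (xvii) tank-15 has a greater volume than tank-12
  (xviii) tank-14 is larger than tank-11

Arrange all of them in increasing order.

The consecutive links are each given: tank-7 < tank-16; tank-16 < tank-3; tank-3 < tank-17; tank-17 < tank-12; tank-12 < tank-8; tank-8 < tank-11; tank-11 < tank-15; tank-15 < tank-9; tank-9 < tank-5; tank-5 < tank-10; tank-10 < tank-14.

tank-7 < tank-16 < tank-3 < tank-17 < tank-12 < tank-8 < tank-11 < tank-15 < tank-9 < tank-5 < tank-10 < tank-14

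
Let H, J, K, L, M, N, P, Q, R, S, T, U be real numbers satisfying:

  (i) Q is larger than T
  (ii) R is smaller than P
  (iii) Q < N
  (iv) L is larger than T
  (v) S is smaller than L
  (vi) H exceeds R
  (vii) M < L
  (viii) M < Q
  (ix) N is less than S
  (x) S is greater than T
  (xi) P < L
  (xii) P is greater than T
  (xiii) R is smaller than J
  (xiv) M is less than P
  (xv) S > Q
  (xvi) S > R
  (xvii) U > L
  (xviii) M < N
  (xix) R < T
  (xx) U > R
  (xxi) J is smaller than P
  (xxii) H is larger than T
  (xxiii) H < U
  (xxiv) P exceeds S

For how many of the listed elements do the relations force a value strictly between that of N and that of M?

1

The relations place M below N. An element lies strictly between them when it is forced above M and also forced below N.
Above M: {Q, S, P, L, U}. Below N: {R, T, Q}.
Intersection: {Q} — 1.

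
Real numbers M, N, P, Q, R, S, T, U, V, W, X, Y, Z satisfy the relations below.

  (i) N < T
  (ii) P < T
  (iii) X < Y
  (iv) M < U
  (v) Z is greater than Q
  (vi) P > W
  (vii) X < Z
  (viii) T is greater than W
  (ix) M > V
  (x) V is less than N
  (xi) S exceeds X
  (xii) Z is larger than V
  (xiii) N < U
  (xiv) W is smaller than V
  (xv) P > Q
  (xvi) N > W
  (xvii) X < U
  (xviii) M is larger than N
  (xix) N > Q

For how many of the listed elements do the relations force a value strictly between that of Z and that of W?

The relations place W below Z. An element lies strictly between them when it is forced above W and also forced below Z.
Above W: {V, N, M, U, P, T}. Below Z: {X, Q, V}.
Intersection: {V} — 1.

1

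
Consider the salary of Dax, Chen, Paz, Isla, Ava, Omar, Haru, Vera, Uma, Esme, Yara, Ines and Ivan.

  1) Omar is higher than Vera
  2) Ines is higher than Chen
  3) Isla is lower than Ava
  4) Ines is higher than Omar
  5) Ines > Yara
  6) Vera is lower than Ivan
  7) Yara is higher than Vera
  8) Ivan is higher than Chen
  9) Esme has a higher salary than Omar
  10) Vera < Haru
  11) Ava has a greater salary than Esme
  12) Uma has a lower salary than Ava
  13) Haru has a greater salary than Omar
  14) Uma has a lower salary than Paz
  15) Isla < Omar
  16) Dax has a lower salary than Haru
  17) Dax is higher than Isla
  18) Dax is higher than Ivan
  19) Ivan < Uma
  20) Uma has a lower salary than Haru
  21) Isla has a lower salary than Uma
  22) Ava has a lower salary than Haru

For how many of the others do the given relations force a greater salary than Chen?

Directly above Chen: Ivan, Ines.
One step further: Dax, Uma (4 so far).
One step further: Paz, Ava, Haru (7 so far).
Nothing else is reachable above Chen; 7 in all.

7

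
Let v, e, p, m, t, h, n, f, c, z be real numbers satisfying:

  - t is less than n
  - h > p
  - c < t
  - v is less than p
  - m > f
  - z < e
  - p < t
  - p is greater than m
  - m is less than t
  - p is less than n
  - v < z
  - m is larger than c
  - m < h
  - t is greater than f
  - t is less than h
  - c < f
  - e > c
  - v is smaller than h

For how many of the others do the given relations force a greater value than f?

From f the given relations immediately reach m, t.
From those, p, h, n — 5 in total.
No other element is forced above f by the given relations, so the count is 5.

5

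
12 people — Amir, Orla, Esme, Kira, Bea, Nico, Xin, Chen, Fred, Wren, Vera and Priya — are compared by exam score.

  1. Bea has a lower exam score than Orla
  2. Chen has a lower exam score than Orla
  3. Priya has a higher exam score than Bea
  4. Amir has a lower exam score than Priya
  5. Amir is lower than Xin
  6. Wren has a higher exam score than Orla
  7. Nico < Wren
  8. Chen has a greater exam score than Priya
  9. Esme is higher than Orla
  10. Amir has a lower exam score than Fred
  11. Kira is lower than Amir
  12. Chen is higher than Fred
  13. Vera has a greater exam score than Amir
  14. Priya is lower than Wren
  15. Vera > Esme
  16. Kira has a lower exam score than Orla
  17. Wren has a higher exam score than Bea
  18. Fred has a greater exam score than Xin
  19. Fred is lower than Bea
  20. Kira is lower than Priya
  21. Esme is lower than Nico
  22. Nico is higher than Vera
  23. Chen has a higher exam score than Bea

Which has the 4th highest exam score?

Esme

Piecing the relations together gives one ordering: Kira < Amir < Xin < Fred < Bea < Priya < Chen < Orla < Esme < Vera < Nico < Wren.
Counting 4 from the largest end gives Esme.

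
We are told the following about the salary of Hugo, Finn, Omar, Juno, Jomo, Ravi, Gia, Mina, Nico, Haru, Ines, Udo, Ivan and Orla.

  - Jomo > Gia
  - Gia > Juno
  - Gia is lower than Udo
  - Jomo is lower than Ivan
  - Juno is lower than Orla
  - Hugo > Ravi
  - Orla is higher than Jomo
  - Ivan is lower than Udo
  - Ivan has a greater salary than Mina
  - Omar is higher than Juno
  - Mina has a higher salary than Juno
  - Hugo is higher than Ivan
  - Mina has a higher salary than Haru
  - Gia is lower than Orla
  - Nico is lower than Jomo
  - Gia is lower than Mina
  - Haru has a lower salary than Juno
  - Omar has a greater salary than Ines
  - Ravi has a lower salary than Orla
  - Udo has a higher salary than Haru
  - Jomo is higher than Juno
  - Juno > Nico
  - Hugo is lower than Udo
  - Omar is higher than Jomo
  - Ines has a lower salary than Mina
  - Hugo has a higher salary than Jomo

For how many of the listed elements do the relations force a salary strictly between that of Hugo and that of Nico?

5

Chaining upward from Nico reaches: Juno, Gia, Mina, Jomo, Omar, Ivan, Orla, Udo.
Chaining downward from Hugo reaches: Haru, Ines, Juno, Ravi, Gia, Mina, Jomo, Ivan.
Strictly between Nico and Hugo are those in both lists: Juno, Gia, Mina, Jomo, Ivan — 5 elements.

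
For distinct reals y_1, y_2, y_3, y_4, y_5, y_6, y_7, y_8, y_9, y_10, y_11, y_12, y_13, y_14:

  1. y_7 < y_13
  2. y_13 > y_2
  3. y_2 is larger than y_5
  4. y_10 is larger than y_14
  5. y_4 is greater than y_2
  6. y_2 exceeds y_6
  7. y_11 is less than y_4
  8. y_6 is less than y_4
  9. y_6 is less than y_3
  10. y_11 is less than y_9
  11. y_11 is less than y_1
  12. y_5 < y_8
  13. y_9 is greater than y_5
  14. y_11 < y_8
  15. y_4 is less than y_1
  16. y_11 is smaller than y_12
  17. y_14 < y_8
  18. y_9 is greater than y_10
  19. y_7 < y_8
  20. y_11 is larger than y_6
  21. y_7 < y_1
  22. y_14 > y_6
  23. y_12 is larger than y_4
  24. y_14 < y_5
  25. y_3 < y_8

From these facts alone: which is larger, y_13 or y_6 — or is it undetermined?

y_6 < y_14 and y_14 < y_5 give y_6 < y_5.
With y_5 < y_2: y_6 < y_14 < y_5 < y_2.
With y_2 < y_13: y_6 < y_14 < y_5 < y_2 < y_13.
So y_13 is larger.

y_13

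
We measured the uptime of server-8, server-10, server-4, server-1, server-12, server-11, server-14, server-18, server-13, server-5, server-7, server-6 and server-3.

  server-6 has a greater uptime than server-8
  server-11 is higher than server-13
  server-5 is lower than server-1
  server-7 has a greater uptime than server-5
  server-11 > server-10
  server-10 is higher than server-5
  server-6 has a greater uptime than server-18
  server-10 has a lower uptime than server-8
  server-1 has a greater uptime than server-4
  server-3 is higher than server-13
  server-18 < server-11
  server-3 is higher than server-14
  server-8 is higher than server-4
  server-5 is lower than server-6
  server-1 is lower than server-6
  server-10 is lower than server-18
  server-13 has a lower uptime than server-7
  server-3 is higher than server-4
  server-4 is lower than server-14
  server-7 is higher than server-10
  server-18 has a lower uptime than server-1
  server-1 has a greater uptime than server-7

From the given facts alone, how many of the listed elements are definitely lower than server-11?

The elements the relations force below server-11 are server-5, server-10, server-18, server-13 — no chain reaches any other.
That is 4.

4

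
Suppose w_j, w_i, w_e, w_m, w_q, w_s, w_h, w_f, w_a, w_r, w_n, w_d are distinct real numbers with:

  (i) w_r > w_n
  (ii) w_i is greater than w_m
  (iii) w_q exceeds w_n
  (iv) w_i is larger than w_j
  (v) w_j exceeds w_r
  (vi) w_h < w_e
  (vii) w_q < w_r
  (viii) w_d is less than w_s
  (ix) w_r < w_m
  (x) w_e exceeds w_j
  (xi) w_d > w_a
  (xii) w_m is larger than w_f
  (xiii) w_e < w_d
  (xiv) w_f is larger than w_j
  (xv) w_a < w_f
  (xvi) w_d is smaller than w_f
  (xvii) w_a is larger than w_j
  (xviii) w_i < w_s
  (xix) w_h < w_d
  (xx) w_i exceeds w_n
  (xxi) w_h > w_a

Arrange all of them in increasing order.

w_n < w_q < w_r < w_j < w_a < w_h < w_e < w_d < w_f < w_m < w_i < w_s

Each adjacent pair is fixed by a given relation: w_n < w_q; w_q < w_r; w_r < w_j; w_j < w_a; w_a < w_h; w_h < w_e; w_e < w_d; w_d < w_f; w_f < w_m; w_m < w_i; w_i < w_s. Chaining them end to end gives the full order.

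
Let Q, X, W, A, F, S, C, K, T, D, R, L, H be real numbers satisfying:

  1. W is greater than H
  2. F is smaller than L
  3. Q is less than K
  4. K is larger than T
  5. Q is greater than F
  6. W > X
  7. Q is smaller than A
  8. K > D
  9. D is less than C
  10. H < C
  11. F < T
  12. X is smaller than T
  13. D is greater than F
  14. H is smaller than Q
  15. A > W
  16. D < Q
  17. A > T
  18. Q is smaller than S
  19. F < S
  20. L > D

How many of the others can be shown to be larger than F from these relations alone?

8

Directly above F: T, D, L, Q, S.
One step further: K, A, C (8 so far).
Nothing else is reachable above F; 8 in all.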